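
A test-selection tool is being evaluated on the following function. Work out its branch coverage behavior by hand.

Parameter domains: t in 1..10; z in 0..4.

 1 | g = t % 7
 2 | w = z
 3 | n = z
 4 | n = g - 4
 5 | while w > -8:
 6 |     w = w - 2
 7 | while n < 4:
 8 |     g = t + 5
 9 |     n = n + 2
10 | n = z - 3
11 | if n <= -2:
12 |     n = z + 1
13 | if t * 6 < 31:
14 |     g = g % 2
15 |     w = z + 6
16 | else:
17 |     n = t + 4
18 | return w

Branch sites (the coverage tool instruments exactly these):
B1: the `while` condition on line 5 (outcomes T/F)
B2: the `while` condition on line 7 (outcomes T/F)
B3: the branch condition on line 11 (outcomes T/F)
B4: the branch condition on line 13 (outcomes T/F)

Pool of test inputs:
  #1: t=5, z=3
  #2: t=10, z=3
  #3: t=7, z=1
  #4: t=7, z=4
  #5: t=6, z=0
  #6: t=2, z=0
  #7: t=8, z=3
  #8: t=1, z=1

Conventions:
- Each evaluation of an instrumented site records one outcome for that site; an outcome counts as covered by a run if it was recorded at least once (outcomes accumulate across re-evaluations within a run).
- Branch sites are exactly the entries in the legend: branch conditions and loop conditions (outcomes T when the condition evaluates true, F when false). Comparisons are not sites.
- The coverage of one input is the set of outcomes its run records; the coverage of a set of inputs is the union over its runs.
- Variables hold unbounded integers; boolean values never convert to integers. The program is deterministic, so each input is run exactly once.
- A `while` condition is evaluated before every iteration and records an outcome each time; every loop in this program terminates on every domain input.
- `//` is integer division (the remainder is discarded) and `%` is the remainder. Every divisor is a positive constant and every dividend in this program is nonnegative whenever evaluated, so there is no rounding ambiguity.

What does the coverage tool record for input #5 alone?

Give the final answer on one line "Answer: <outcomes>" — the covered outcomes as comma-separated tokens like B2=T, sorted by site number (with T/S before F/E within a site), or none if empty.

Tracing the run of input #5 (t=6, z=0):
  B1->T, B1->T, B1->T, B1->T, B1->F, B2->T, B2->F, B3->T, B4->F
as a set, this run covers: B1=T, B1=F, B2=T, B2=F, B3=T, B4=F

Answer: B1=T, B1=F, B2=T, B2=F, B3=T, B4=F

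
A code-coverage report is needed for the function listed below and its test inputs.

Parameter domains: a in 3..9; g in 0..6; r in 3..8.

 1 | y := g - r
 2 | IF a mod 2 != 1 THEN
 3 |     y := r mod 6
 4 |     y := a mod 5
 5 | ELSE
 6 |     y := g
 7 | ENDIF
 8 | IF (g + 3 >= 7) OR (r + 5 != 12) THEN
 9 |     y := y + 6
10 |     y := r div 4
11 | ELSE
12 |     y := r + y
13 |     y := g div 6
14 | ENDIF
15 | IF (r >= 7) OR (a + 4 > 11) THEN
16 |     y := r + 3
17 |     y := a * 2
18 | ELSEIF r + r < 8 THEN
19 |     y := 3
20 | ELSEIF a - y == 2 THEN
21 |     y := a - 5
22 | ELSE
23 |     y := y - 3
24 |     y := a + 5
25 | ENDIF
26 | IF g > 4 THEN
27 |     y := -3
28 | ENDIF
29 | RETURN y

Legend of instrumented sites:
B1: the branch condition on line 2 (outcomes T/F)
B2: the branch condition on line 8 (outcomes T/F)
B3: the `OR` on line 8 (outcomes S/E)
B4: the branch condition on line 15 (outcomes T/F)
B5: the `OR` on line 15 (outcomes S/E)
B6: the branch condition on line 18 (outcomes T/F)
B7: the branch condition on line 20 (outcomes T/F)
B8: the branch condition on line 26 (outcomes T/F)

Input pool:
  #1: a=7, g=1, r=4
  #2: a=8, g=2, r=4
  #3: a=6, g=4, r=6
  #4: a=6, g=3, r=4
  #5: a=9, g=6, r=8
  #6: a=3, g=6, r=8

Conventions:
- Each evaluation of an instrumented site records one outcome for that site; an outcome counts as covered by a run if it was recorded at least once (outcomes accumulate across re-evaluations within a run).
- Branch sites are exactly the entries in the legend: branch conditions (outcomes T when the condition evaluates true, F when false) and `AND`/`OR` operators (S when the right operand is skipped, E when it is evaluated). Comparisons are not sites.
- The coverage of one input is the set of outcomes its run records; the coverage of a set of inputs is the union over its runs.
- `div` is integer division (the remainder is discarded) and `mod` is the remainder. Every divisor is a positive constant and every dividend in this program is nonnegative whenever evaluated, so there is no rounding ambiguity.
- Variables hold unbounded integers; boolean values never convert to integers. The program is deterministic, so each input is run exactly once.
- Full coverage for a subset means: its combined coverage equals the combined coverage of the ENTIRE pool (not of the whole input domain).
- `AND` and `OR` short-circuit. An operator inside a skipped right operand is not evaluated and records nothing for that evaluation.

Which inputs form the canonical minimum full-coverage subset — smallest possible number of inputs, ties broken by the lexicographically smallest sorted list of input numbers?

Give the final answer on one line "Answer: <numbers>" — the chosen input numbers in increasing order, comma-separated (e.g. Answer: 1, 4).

#1 (a=7, g=1, r=4) -> covered: B1=F, B2=T, B3=E, B4=F, B5=E, B6=F, B7=F, B8=F
#2 (a=8, g=2, r=4) -> covered: B1=T, B2=T, B3=E, B4=T, B5=E, B8=F
#3 (a=6, g=4, r=6) -> covered: B1=T, B2=T, B3=S, B4=F, B5=E, B6=F, B7=F, B8=F
#4 (a=6, g=3, r=4) -> covered: B1=T, B2=T, B3=E, B4=F, B5=E, B6=F, B7=F, B8=F
#5 (a=9, g=6, r=8) -> covered: B1=F, B2=T, B3=S, B4=T, B5=S, B8=T
#6 (a=3, g=6, r=8) -> covered: B1=F, B2=T, B3=S, B4=T, B5=S, B8=T
pool-wide coverage (13 outcomes): B1=T, B1=F, B2=T, B3=S, B3=E, B4=T, B4=F, B5=S, B5=E, B6=F, B7=F, B8=T, B8=F
no size-1 subset reaches all 13 outcomes (best union: 8/13)
inputs {4, 5} (size 2) cover everything; no size-2 subset with a lexicographically smaller index list covers all 13

Answer: 4, 5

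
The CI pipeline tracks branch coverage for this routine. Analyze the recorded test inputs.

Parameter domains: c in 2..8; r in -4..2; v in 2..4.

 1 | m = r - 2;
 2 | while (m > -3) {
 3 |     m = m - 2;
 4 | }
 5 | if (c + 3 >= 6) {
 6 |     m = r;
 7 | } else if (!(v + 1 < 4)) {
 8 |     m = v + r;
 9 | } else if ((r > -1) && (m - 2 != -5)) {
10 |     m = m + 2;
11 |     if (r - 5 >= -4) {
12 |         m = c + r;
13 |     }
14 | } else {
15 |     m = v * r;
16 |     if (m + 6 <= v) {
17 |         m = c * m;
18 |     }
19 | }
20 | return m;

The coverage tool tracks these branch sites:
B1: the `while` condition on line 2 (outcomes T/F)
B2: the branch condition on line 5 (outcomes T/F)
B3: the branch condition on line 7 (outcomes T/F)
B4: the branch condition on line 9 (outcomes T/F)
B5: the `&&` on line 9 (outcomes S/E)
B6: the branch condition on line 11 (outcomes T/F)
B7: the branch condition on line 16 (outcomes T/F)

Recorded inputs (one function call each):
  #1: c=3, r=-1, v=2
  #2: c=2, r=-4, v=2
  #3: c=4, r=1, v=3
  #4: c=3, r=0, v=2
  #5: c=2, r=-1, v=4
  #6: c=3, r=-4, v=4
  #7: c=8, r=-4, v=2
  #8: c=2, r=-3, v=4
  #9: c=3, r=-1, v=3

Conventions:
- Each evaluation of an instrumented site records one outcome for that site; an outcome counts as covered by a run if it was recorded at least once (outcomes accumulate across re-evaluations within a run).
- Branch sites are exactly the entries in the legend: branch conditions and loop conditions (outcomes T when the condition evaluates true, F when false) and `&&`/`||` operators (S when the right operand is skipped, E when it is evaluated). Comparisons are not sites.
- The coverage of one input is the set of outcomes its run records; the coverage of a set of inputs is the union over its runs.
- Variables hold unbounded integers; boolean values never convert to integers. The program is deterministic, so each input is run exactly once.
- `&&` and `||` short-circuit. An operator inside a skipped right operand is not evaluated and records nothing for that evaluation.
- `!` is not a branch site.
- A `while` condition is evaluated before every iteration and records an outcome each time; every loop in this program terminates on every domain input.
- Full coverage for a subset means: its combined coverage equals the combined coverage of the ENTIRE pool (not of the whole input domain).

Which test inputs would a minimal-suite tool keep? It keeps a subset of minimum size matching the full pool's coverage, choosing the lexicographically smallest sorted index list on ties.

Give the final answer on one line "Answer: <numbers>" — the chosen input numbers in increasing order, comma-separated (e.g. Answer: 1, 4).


#1 (c=3, r=-1, v=2) -> covered: B1=F, B2=T
#2 (c=2, r=-4, v=2) -> covered: B1=F, B2=F, B3=F, B4=F, B5=S, B7=T
#3 (c=4, r=1, v=3) -> covered: B1=T, B1=F, B2=T
#4 (c=3, r=0, v=2) -> covered: B1=T, B1=F, B2=T
#5 (c=2, r=-1, v=4) -> covered: B1=F, B2=F, B3=T
#6 (c=3, r=-4, v=4) -> covered: B1=F, B2=T
#7 (c=8, r=-4, v=2) -> covered: B1=F, B2=T
#8 (c=2, r=-3, v=4) -> covered: B1=F, B2=F, B3=T
#9 (c=3, r=-1, v=3) -> covered: B1=F, B2=T
the full pool covers 9 outcomes: B1=T, B1=F, B2=T, B2=F, B3=T, B3=F, B4=F, B5=S, B7=T
no size-1 subset reaches all 9 outcomes (best union: 6/9)
no size-2 subset reaches all 9 outcomes (best union: 8/9)
size 3: inputs {2, 3, 5} cover all 9 outcomes, and no lexicographically smaller subset of this size does
Answer: 2, 3, 5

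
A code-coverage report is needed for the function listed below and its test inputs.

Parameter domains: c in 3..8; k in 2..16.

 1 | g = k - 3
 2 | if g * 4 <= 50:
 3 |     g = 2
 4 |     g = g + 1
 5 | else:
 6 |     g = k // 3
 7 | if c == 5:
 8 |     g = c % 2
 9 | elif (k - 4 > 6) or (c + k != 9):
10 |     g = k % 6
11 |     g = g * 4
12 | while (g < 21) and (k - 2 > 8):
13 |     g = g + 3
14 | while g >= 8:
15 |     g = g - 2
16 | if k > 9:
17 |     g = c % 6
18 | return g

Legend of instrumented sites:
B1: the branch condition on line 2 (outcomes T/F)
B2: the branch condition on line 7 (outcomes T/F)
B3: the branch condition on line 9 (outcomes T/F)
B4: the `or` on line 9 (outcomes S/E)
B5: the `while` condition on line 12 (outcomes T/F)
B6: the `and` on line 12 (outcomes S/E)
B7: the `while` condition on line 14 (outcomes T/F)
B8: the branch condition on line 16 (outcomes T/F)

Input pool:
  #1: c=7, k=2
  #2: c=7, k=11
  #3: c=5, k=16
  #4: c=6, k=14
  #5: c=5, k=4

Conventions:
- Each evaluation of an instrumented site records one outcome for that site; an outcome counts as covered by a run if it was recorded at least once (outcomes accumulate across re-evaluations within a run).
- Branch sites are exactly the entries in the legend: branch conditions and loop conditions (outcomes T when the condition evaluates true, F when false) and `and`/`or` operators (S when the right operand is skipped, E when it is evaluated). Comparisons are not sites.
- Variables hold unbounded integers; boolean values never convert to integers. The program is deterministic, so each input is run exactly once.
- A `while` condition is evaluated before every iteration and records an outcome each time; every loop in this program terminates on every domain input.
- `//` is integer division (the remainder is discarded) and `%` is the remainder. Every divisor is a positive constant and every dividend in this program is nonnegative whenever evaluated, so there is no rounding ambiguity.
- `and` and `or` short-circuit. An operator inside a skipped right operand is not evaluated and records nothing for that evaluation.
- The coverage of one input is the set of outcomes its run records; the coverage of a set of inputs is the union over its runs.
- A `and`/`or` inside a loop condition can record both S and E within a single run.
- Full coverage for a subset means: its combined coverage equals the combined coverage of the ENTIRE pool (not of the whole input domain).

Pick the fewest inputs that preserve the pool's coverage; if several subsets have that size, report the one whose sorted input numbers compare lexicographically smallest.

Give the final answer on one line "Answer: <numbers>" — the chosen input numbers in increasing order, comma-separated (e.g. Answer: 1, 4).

#1 (c=7, k=2) -> covered: B1=T, B2=F, B3=F, B4=E, B5=F, B6=E, B7=F, B8=F
#2 (c=7, k=11) -> covered: B1=T, B2=F, B3=T, B4=S, B5=T, B5=F, B6=S, B6=E, B7=T, B7=F, B8=T
#3 (c=5, k=16) -> covered: B1=F, B2=T, B5=T, B5=F, B6=S, B6=E, B7=T, B7=F, B8=T
#4 (c=6, k=14) -> covered: B1=T, B2=F, B3=T, B4=S, B5=T, B5=F, B6=S, B6=E, B7=T, B7=F, B8=T
#5 (c=5, k=4) -> covered: B1=T, B2=T, B5=F, B6=E, B7=F, B8=F
union over all inputs: B1=T, B1=F, B2=T, B2=F, B3=T, B3=F, B4=S, B4=E, B5=T, B5=F, B6=S, B6=E, B7=T, B7=F, B8=T, B8=F (16 outcomes)
size 1 is not enough: best union over all size-1 subsets is 11/16
size 2 is not enough: best union over all size-2 subsets is 14/16
the canonical winner is {1, 2, 3}: size 3, full 16-outcome coverage, earliest index list among size-3 covers

Answer: 1, 2, 3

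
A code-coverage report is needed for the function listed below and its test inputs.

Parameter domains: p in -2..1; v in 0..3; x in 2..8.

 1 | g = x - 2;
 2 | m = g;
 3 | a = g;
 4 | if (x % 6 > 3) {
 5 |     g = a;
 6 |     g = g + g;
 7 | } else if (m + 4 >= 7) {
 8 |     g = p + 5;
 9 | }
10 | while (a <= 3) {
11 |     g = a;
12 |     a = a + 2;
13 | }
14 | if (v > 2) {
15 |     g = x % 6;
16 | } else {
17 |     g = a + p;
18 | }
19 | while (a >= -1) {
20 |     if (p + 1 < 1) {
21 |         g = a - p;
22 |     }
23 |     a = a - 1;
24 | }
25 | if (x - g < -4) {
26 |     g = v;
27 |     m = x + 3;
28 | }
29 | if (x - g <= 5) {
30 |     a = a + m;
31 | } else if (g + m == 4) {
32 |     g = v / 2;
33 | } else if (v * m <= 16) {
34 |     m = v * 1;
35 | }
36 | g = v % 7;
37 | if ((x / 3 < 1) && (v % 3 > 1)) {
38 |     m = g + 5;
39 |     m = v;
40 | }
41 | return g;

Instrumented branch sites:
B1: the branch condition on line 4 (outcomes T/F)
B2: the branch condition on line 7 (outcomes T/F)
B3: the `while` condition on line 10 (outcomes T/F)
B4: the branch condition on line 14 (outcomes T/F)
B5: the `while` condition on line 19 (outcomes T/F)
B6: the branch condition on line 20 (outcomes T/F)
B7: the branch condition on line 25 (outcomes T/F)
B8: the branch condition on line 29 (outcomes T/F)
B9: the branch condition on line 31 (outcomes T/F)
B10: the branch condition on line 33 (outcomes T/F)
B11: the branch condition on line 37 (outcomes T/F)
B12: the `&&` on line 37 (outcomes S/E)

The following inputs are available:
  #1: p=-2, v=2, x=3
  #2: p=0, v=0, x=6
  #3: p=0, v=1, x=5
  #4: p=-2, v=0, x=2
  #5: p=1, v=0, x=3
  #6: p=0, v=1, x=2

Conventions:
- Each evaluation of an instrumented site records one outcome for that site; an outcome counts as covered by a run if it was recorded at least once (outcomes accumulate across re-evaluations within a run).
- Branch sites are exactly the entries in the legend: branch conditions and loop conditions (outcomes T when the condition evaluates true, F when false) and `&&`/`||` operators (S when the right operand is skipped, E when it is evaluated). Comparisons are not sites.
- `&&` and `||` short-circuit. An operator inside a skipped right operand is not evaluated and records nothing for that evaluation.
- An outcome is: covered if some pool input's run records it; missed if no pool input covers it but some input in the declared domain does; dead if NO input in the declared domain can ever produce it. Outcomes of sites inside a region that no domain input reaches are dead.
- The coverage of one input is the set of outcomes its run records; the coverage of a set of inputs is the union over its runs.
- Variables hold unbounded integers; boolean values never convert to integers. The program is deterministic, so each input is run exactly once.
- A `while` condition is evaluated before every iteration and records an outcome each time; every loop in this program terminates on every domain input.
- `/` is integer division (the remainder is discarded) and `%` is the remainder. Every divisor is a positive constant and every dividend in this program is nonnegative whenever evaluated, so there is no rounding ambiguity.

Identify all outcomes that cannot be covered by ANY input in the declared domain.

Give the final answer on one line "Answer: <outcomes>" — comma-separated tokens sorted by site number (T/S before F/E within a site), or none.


running all 112 domain inputs and tallying outcomes:
  B7=T: never recorded by any domain input -> dead
  reachable outcomes have witnesses, e.g. B1=T (e.g. p=-2, v=0, x=4), B1=F (e.g. p=-2, v=0, x=2), B2=T (e.g. p=-2, v=0, x=6), B2=F (e.g. p=-2, v=0, x=2)
Answer: B7=T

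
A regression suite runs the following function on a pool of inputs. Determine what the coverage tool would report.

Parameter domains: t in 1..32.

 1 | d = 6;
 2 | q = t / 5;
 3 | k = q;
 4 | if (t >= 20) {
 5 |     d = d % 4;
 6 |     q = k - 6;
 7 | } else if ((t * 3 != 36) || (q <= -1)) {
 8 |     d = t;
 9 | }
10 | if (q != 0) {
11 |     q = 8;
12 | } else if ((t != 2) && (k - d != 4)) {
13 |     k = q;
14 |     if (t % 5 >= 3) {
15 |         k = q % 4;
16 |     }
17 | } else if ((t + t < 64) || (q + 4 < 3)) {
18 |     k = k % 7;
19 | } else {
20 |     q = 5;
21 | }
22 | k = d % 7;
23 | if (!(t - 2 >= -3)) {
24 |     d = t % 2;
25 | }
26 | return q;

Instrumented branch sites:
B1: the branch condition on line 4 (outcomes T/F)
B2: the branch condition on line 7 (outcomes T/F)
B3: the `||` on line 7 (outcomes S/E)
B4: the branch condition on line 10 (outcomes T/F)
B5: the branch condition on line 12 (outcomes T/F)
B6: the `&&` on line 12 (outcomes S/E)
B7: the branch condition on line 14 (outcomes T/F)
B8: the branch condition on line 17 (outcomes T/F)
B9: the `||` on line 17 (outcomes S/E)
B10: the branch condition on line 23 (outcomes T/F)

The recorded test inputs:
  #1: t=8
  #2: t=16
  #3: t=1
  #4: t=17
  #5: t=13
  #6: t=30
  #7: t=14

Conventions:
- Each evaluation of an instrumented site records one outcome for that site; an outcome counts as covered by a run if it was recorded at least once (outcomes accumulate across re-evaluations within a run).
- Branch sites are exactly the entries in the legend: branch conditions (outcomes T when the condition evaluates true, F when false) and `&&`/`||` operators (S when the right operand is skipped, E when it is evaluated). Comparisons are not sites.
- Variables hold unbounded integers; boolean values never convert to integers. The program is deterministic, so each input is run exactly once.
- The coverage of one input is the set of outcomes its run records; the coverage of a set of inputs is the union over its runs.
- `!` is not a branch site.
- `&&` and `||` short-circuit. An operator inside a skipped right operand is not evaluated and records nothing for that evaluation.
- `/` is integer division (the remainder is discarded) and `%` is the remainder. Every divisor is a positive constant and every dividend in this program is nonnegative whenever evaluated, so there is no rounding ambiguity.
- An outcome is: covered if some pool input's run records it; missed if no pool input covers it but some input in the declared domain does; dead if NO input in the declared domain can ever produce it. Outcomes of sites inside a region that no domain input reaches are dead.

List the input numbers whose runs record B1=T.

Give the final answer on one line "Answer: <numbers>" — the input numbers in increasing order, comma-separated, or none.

input #1 (t=8): never hits B1=T
input #2 (t=16): never hits B1=T
input #3 (t=1): never hits B1=T
input #4 (t=17): never hits B1=T
input #5 (t=13): never hits B1=T
input #6 (t=30): hits B1=T
input #7 (t=14): never hits B1=T

Answer: 6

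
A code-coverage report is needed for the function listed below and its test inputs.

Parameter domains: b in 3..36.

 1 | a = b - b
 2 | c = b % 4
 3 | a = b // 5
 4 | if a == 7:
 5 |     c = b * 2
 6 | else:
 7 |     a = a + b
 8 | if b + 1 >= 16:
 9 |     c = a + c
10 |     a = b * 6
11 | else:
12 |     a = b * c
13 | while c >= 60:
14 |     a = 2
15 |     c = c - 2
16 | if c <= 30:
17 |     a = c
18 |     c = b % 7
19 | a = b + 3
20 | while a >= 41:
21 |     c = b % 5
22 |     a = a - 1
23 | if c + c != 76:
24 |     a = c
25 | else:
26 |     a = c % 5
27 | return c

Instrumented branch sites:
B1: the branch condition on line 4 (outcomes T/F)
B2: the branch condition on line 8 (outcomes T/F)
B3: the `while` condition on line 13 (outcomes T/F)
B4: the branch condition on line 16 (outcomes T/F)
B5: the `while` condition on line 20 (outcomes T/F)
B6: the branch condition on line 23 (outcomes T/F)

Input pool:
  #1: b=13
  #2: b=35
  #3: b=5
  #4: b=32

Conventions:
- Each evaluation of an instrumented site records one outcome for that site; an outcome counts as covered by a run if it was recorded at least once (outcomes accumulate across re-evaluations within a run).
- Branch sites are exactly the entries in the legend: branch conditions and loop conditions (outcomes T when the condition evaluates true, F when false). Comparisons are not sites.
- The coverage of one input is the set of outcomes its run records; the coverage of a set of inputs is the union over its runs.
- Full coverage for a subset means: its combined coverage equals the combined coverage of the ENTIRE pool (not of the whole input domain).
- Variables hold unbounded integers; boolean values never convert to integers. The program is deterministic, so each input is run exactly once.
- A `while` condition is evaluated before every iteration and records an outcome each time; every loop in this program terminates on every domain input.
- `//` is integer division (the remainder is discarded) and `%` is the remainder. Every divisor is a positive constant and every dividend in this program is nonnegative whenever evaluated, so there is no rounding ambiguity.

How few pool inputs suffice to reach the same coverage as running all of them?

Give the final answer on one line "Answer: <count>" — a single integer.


input #1 (b=13): covers B1=F, B2=F, B3=F, B4=T, B5=F, B6=T
input #2 (b=35): covers B1=T, B2=T, B3=T, B3=F, B4=F, B5=F, B6=T
input #3 (b=5): covers B1=F, B2=F, B3=F, B4=T, B5=F, B6=T
input #4 (b=32): covers B1=F, B2=T, B3=F, B4=F, B5=F, B6=F
the full pool covers 11 outcomes: B1=T, B1=F, B2=T, B2=F, B3=T, B3=F, B4=T, B4=F, B5=F, B6=T, B6=F
every size-1 subset falls short of the 11 outcomes (best: 7/11)
every size-2 subset falls short of the 11 outcomes (best: 10/11)
size 3: inputs {1, 2, 4} cover all 11 outcomes, and no lexicographically smaller subset of this size does
Answer: 3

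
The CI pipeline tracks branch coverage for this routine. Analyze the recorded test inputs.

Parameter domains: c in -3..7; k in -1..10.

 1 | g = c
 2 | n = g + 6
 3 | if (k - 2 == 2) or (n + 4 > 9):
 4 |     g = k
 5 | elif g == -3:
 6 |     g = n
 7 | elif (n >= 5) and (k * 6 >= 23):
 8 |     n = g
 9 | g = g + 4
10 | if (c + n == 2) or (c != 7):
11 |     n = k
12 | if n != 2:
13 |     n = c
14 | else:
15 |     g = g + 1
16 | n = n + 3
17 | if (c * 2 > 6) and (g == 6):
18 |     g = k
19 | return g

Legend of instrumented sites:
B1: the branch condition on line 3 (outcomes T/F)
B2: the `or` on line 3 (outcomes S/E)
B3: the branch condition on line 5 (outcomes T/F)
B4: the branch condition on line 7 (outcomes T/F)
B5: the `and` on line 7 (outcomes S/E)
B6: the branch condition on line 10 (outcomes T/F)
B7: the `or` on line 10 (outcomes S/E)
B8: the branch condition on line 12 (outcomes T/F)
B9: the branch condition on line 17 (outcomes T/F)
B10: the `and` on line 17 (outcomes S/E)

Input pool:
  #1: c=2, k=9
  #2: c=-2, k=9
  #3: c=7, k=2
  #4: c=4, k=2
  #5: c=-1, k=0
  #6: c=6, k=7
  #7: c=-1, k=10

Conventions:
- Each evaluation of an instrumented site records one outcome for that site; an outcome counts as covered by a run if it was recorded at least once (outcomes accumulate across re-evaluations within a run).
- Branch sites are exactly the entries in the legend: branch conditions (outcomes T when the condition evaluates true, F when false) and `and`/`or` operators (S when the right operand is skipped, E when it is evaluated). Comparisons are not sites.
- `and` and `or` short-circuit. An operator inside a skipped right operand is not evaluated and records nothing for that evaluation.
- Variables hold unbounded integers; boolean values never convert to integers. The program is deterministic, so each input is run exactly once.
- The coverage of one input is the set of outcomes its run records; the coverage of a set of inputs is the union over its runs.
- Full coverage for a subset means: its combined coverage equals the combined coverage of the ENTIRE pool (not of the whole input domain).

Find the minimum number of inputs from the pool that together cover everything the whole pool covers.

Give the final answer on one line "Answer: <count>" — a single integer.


test 1 (c=2, k=9) fires B2->E, B1->T, B7->E, B6->T, B8->T, B10->S, B9->F; hits B1=T, B2=E, B6=T, B7=E, B8=T, B9=F, B10=S
test 2 (c=-2, k=9) fires B2->E, B1->F, B3->F, B5->S, B4->F, B7->S, B6->T, B8->T, B10->S, B9->F; hits B1=F, B2=E, B3=F, B4=F, B5=S, B6=T, B7=S, B8=T, B9=F, B10=S
test 3 (c=7, k=2) fires B2->E, B1->T, B7->E, B6->F, B8->T, B10->E, B9->T; hits B1=T, B2=E, B6=F, B7=E, B8=T, B9=T, B10=E
test 4 (c=4, k=2) fires B2->E, B1->T, B7->E, B6->T, B8->F, B10->E, B9->F; hits B1=T, B2=E, B6=T, B7=E, B8=F, B9=F, B10=E
test 5 (c=-1, k=0) fires B2->E, B1->F, B3->F, B5->E, B4->F, B7->E, B6->T, B8->T, B10->S, B9->F; hits B1=F, B2=E, B3=F, B4=F, B5=E, B6=T, B7=E, B8=T, B9=F, B10=S
test 6 (c=6, k=7) fires B2->E, B1->T, B7->E, B6->T, B8->T, B10->E, B9->F; hits B1=T, B2=E, B6=T, B7=E, B8=T, B9=F, B10=E
test 7 (c=-1, k=10) fires B2->E, B1->F, B3->F, B5->E, B4->T, B7->E, B6->T, B8->T, B10->S, B9->F; hits B1=F, B2=E, B3=F, B4=T, B5=E, B6=T, B7=E, B8=T, B9=F, B10=S
together the pool reaches 18 outcomes: B1=T, B1=F, B2=E, B3=F, B4=T, B4=F, B5=S, B5=E, B6=T, B6=F, B7=S, B7=E, B8=T, B8=F, B9=T, B9=F, B10=S, B10=E
every size-1 subset falls short of the 18 outcomes (best: 10/18)
every size-2 subset falls short of the 18 outcomes (best: 15/18)
every size-3 subset falls short of the 18 outcomes (best: 17/18)
the canonical winner is {2, 3, 4, 7}: size 4, full 18-outcome coverage, earliest index list among size-4 covers
Answer: 4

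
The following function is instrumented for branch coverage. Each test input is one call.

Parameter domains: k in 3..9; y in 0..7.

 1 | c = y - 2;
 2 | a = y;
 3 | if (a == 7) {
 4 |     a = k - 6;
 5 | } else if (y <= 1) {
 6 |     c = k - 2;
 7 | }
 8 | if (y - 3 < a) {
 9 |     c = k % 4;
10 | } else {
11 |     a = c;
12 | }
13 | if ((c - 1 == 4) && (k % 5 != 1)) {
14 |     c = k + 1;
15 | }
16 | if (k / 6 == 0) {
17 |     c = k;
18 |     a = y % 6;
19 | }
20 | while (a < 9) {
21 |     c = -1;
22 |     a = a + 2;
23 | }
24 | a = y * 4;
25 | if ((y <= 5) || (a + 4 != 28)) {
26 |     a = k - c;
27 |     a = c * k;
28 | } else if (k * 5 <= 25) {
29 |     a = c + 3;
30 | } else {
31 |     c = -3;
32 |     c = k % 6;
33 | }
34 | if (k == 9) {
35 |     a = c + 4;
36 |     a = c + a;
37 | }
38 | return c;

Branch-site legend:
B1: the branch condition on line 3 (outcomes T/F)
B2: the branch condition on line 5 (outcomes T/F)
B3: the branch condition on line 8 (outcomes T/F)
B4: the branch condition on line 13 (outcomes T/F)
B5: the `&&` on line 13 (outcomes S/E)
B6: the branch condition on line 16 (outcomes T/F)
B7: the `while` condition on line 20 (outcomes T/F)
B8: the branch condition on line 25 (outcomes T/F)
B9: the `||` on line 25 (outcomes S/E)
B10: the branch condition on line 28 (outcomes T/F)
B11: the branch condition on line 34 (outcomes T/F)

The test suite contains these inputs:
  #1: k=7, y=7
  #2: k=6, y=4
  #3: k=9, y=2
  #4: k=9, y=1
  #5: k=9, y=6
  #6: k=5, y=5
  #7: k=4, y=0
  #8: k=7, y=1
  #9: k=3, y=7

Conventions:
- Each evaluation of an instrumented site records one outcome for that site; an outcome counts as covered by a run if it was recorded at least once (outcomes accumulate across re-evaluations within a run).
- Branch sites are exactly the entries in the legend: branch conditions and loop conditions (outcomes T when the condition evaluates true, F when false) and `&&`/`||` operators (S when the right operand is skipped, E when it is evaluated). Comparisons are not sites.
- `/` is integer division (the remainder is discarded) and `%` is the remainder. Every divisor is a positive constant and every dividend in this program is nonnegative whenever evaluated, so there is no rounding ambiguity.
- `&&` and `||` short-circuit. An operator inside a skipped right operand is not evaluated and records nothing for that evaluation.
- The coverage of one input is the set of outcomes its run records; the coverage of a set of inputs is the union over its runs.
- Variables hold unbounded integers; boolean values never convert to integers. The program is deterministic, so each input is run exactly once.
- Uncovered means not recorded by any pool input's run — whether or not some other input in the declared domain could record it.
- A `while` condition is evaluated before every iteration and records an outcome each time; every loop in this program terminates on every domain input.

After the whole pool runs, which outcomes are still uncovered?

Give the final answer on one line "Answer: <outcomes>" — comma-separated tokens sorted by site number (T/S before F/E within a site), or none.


input #1 (k=7, y=7): events B1->T, B3->F, B5->E, B4->T, B6->F, B7->T, B7->T, B7->F, B9->E, B8->T, B11->F; covers B1=T, B3=F, B4=T, B5=E, B6=F, B7=T, B7=F, B8=T, B9=E, B11=F
input #2 (k=6, y=4): events B1->F, B2->F, B3->T, B5->S, B4->F, B6->F, B7->T, B7->T, B7->T, B7->F, B9->S, B8->T, B11->F; covers B1=F, B2=F, B3=T, B4=F, B5=S, B6=F, B7=T, B7=F, B8=T, B9=S, B11=F
input #3 (k=9, y=2): events B1->F, B2->F, B3->T, B5->S, B4->F, B6->F, B7->T, B7->T, B7->T, B7->T, B7->F, B9->S, B8->T, B11->T; covers B1=F, B2=F, B3=T, B4=F, B5=S, B6=F, B7=T, B7=F, B8=T, B9=S, B11=T
input #4 (k=9, y=1): events B1->F, B2->T, B3->T, B5->S, B4->F, B6->F, B7->T, B7->T, B7->T, B7->T, B7->F, B9->S, B8->T, B11->T; covers B1=F, B2=T, B3=T, B4=F, B5=S, B6=F, B7=T, B7=F, B8=T, B9=S, B11=T
input #5 (k=9, y=6): events B1->F, B2->F, B3->T, B5->S, B4->F, B6->F, B7->T, B7->T, B7->F, B9->E, B8->F, B10->F, B11->T; covers B1=F, B2=F, B3=T, B4=F, B5=S, B6=F, B7=T, B7=F, B8=F, B9=E, B10=F, B11=T
input #6 (k=5, y=5): events B1->F, B2->F, B3->T, B5->S, B4->F, B6->T, B7->T, B7->T, B7->F, B9->S, B8->T, B11->F; covers B1=F, B2=F, B3=T, B4=F, B5=S, B6=T, B7=T, B7=F, B8=T, B9=S, B11=F
input #7 (k=4, y=0): events B1->F, B2->T, B3->T, B5->S, B4->F, B6->T, B7->T, B7->T, B7->T, B7->T, B7->T, B7->F, B9->S, B8->T, ...; covers B1=F, B2=T, B3=T, B4=F, B5=S, B6=T, B7=T, B7=F, B8=T, B9=S, B11=F
input #8 (k=7, y=1): events B1->F, B2->T, B3->T, B5->S, B4->F, B6->F, B7->T, B7->T, B7->T, B7->T, B7->F, B9->S, B8->T, B11->F; covers B1=F, B2=T, B3=T, B4=F, B5=S, B6=F, B7=T, B7=F, B8=T, B9=S, B11=F
input #9 (k=3, y=7): events B1->T, B3->F, B5->E, B4->T, B6->T, B7->T, B7->T, B7->T, B7->T, B7->F, B9->E, B8->T, B11->F; covers B1=T, B3=F, B4=T, B5=E, B6=T, B7=T, B7=F, B8=T, B9=E, B11=F
union over the pool: B1=T, B1=F, B2=T, B2=F, B3=T, B3=F, B4=T, B4=F, B5=S, B5=E, B6=T, B6=F, B7=T, B7=F, B8=T, B8=F, B9=S, B9=E, B10=F, B11=T, B11=F
uncovered (1 of 22): B10=T
Answer: B10=T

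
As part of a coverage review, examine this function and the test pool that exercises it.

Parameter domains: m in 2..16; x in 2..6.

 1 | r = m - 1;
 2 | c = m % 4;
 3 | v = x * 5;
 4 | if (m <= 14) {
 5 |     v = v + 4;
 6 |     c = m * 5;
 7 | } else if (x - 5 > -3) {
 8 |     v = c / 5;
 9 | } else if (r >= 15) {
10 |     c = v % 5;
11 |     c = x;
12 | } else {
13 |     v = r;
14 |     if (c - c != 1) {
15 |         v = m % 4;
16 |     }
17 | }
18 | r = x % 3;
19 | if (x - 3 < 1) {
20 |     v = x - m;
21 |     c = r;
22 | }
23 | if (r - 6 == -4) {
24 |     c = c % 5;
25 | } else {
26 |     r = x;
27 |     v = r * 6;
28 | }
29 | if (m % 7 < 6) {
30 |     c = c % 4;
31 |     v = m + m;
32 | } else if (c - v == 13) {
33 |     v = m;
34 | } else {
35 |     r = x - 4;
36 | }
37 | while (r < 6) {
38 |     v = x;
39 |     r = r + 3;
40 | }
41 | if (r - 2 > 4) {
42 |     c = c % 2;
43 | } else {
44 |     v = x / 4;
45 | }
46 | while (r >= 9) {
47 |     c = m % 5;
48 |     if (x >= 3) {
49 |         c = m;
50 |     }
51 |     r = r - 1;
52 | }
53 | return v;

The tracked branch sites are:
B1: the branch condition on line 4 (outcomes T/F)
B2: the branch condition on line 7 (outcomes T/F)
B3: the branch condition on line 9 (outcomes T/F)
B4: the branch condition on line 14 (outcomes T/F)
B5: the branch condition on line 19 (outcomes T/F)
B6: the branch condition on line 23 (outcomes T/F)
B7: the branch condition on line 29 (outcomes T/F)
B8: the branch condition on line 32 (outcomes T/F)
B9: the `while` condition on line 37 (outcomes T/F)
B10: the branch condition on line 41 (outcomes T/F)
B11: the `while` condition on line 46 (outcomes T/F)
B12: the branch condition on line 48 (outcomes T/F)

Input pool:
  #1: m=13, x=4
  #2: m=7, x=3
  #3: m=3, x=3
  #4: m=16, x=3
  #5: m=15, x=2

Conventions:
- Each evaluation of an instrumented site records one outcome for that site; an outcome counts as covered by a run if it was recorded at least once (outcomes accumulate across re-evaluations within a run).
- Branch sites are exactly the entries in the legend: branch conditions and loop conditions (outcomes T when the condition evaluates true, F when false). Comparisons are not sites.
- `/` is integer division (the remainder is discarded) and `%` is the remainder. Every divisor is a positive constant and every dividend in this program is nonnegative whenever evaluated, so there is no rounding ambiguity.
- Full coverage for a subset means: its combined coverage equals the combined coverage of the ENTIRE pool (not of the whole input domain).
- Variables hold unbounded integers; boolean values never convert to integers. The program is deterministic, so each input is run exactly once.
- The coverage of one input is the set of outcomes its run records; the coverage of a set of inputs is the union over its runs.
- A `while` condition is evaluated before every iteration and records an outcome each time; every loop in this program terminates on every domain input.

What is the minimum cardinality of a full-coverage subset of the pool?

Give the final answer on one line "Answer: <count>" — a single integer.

run #1 (m=13, x=4) runs B1->T, B5->F, B6->F, B7->F, B8->F, B9->T, B9->T, B9->F, B10->F, B11->F; records B1=T, B5=F, B6=F, B7=F, B8=F, B9=T, B9=F, B10=F, B11=F
run #2 (m=7, x=3) runs B1->T, B5->T, B6->F, B7->T, B9->T, B9->F, B10->F, B11->F; records B1=T, B5=T, B6=F, B7=T, B9=T, B9=F, B10=F, B11=F
run #3 (m=3, x=3) runs B1->T, B5->T, B6->F, B7->T, B9->T, B9->F, B10->F, B11->F; records B1=T, B5=T, B6=F, B7=T, B9=T, B9=F, B10=F, B11=F
run #4 (m=16, x=3) runs B1->F, B2->T, B5->T, B6->F, B7->T, B9->T, B9->F, B10->F, B11->F; records B1=F, B2=T, B5=T, B6=F, B7=T, B9=T, B9=F, B10=F, B11=F
run #5 (m=15, x=2) runs B1->F, B2->F, B3->F, B4->T, B5->T, B6->T, B7->T, B9->T, B9->T, B9->F, B10->T, B11->F; records B1=F, B2=F, B3=F, B4=T, B5=T, B6=T, B7=T, B9=T, B9=F, B10=T, B11=F
pool-wide coverage (18 outcomes): B1=T, B1=F, B2=T, B2=F, B3=F, B4=T, B5=T, B5=F, B6=T, B6=F, B7=T, B7=F, B8=F, B9=T, B9=F, B10=T, B10=F, B11=F
size 1 is not enough: best union over all size-1 subsets is 11/18
size 2 is not enough: best union over all size-2 subsets is 17/18
at size 3, {1, 4, 5} reaches all 18 outcomes; every lexicographically earlier size-3 subset fails

Answer: 3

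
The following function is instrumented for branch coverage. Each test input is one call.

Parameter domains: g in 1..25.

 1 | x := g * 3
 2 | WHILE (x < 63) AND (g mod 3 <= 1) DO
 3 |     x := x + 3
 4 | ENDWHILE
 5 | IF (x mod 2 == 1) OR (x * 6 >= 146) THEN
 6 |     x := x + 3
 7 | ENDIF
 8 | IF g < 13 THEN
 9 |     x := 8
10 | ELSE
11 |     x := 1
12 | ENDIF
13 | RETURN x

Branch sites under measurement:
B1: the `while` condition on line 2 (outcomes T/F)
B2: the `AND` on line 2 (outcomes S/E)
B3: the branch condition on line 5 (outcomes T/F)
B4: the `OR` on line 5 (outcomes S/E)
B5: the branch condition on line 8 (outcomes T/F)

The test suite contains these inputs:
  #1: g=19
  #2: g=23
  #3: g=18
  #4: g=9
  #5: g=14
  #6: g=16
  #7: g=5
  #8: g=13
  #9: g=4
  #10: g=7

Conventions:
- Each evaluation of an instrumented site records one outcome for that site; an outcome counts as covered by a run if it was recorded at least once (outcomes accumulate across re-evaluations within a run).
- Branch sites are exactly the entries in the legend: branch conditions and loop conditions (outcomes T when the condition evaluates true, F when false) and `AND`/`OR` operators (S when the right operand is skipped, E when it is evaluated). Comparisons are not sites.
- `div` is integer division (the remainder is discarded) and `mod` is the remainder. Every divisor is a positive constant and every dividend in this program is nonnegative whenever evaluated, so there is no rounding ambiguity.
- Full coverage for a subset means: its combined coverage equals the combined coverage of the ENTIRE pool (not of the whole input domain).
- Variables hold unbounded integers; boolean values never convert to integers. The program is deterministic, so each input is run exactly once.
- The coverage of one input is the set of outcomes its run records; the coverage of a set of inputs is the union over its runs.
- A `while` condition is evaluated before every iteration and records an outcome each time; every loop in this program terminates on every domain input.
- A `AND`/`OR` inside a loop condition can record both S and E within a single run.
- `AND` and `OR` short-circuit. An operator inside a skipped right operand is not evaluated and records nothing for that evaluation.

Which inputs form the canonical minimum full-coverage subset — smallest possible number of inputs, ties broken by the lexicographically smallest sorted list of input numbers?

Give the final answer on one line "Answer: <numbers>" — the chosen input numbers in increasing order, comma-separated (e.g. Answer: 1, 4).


#1 (g=19) -> B2->E, B1->T, B2->E, B1->T, B2->S, B1->F, B4->S, B3->T, B5->F; covered: B1=T, B1=F, B2=S, B2=E, B3=T, B4=S, B5=F
#2 (g=23) -> B2->S, B1->F, B4->S, B3->T, B5->F; covered: B1=F, B2=S, B3=T, B4=S, B5=F
#3 (g=18) -> B2->E, B1->T, B2->E, B1->T, B2->E, B1->T, B2->S, B1->F, B4->S, B3->T, B5->F; covered: B1=T, B1=F, B2=S, B2=E, B3=T, B4=S, B5=F
#4 (g=9) -> B2->E, B1->T, B2->E, B1->T, B2->E, B1->T, B2->E, B1->T, B2->E, B1->T, B2->E, B1->T, B2->E, B1->T, ...; covered: B1=T, B1=F, B2=S, B2=E, B3=T, B4=S, B5=T
#5 (g=14) -> B2->E, B1->F, B4->E, B3->T, B5->F; covered: B1=F, B2=E, B3=T, B4=E, B5=F
#6 (g=16) -> B2->E, B1->T, B2->E, B1->T, B2->E, B1->T, B2->E, B1->T, B2->E, B1->T, B2->S, B1->F, B4->S, B3->T, ...; covered: B1=T, B1=F, B2=S, B2=E, B3=T, B4=S, B5=F
#7 (g=5) -> B2->E, B1->F, B4->S, B3->T, B5->T; covered: B1=F, B2=E, B3=T, B4=S, B5=T
#8 (g=13) -> B2->E, B1->T, B2->E, B1->T, B2->E, B1->T, B2->E, B1->T, B2->E, B1->T, B2->E, B1->T, B2->E, B1->T, ...; covered: B1=T, B1=F, B2=S, B2=E, B3=T, B4=S, B5=F
#9 (g=4) -> B2->E, B1->T, B2->E, B1->T, B2->E, B1->T, B2->E, B1->T, B2->E, B1->T, B2->E, B1->T, B2->E, B1->T, ...; covered: B1=T, B1=F, B2=S, B2=E, B3=T, B4=S, B5=T
#10 (g=7) -> B2->E, B1->T, B2->E, B1->T, B2->E, B1->T, B2->E, B1->T, B2->E, B1->T, B2->E, B1->T, B2->E, B1->T, ...; covered: B1=T, B1=F, B2=S, B2=E, B3=T, B4=S, B5=T
pool-wide coverage (9 outcomes): B1=T, B1=F, B2=S, B2=E, B3=T, B4=S, B4=E, B5=T, B5=F
every size-1 subset falls short of the 9 outcomes (best: 7/9)
the canonical winner is {4, 5}: size 2, full 9-outcome coverage, earliest index list among size-2 covers
Answer: 4, 5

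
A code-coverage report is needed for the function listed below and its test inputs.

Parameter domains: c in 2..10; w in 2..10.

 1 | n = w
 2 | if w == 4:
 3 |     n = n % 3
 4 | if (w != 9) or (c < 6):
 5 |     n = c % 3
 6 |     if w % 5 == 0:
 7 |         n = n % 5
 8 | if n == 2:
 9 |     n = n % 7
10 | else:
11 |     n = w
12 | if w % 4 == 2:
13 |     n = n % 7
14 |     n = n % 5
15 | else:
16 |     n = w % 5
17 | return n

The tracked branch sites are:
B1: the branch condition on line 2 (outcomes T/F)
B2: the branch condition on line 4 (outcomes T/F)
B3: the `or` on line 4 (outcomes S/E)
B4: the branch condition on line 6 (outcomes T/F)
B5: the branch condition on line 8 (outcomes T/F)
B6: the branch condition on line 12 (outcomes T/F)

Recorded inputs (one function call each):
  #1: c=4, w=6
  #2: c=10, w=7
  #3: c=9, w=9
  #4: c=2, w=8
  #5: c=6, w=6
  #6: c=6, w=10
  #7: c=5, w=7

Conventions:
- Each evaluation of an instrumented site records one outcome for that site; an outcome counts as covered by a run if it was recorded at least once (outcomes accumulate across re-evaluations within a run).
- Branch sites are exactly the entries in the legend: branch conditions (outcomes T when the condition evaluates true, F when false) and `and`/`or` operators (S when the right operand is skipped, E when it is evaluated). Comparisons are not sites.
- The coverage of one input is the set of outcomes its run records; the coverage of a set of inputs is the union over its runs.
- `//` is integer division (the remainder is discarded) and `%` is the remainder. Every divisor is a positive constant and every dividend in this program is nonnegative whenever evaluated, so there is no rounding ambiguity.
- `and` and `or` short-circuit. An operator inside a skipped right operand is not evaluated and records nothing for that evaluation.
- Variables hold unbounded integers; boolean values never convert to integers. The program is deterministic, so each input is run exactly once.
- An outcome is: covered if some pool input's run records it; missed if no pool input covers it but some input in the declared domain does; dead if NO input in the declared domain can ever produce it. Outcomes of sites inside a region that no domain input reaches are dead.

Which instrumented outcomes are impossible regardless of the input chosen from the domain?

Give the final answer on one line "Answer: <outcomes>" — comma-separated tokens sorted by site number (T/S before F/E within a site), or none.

exhaustive pass over the 81-input domain:
  reachable outcomes have witnesses, e.g. B1=T (e.g. c=2, w=4), B1=F (e.g. c=2, w=2), B2=T (e.g. c=2, w=2), B2=F (e.g. c=6, w=9)

Answer: none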